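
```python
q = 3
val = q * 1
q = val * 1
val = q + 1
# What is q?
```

Trace (tracking q):
q = 3  # -> q = 3
val = q * 1  # -> val = 3
q = val * 1  # -> q = 3
val = q + 1  # -> val = 4

Answer: 3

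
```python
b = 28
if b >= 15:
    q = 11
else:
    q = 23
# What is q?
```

Answer: 11

Derivation:
Trace (tracking q):
b = 28  # -> b = 28
if b >= 15:  # condition is True
    q = 11  # -> q = 11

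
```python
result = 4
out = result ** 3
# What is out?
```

Trace (tracking out):
result = 4  # -> result = 4
out = result ** 3  # -> out = 64

Answer: 64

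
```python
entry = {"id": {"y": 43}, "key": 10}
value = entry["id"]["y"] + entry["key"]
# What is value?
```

Trace (tracking value):
entry = {'id': {'y': 43}, 'key': 10}  # -> entry = {'id': {'y': 43}, 'key': 10}
value = entry['id']['y'] + entry['key']  # -> value = 53

Answer: 53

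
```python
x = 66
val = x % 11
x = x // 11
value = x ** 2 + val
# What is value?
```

Trace (tracking value):
x = 66  # -> x = 66
val = x % 11  # -> val = 0
x = x // 11  # -> x = 6
value = x ** 2 + val  # -> value = 36

Answer: 36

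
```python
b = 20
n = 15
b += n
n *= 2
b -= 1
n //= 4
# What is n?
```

Answer: 7

Derivation:
Trace (tracking n):
b = 20  # -> b = 20
n = 15  # -> n = 15
b += n  # -> b = 35
n *= 2  # -> n = 30
b -= 1  # -> b = 34
n //= 4  # -> n = 7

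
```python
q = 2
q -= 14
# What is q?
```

Answer: -12

Derivation:
Trace (tracking q):
q = 2  # -> q = 2
q -= 14  # -> q = -12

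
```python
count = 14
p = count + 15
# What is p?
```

Trace (tracking p):
count = 14  # -> count = 14
p = count + 15  # -> p = 29

Answer: 29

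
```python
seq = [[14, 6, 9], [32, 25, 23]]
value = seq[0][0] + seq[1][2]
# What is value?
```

Trace (tracking value):
seq = [[14, 6, 9], [32, 25, 23]]  # -> seq = [[14, 6, 9], [32, 25, 23]]
value = seq[0][0] + seq[1][2]  # -> value = 37

Answer: 37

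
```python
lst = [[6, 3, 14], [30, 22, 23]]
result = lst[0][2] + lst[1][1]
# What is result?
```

Trace (tracking result):
lst = [[6, 3, 14], [30, 22, 23]]  # -> lst = [[6, 3, 14], [30, 22, 23]]
result = lst[0][2] + lst[1][1]  # -> result = 36

Answer: 36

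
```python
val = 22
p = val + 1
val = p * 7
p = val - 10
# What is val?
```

Trace (tracking val):
val = 22  # -> val = 22
p = val + 1  # -> p = 23
val = p * 7  # -> val = 161
p = val - 10  # -> p = 151

Answer: 161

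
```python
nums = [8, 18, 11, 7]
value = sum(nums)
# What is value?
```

Trace (tracking value):
nums = [8, 18, 11, 7]  # -> nums = [8, 18, 11, 7]
value = sum(nums)  # -> value = 44

Answer: 44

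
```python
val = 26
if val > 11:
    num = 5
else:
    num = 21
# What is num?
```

Trace (tracking num):
val = 26  # -> val = 26
if val > 11:  # condition is True
    num = 5  # -> num = 5

Answer: 5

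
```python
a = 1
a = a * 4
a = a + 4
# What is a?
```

Trace (tracking a):
a = 1  # -> a = 1
a = a * 4  # -> a = 4
a = a + 4  # -> a = 8

Answer: 8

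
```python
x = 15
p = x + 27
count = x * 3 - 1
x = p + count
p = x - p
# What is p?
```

Answer: 44

Derivation:
Trace (tracking p):
x = 15  # -> x = 15
p = x + 27  # -> p = 42
count = x * 3 - 1  # -> count = 44
x = p + count  # -> x = 86
p = x - p  # -> p = 44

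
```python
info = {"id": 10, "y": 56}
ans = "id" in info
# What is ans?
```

Trace (tracking ans):
info = {'id': 10, 'y': 56}  # -> info = {'id': 10, 'y': 56}
ans = 'id' in info  # -> ans = True

Answer: True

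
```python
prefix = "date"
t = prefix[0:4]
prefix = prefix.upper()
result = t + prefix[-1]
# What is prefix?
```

Answer: 'DATE'

Derivation:
Trace (tracking prefix):
prefix = 'date'  # -> prefix = 'date'
t = prefix[0:4]  # -> t = 'date'
prefix = prefix.upper()  # -> prefix = 'DATE'
result = t + prefix[-1]  # -> result = 'dateE'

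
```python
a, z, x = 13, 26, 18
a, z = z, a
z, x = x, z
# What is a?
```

Answer: 26

Derivation:
Trace (tracking a):
a, z, x = (13, 26, 18)  # -> a = 13, z = 26, x = 18
a, z = (z, a)  # -> a = 26, z = 13
z, x = (x, z)  # -> z = 18, x = 13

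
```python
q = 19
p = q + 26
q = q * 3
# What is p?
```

Answer: 45

Derivation:
Trace (tracking p):
q = 19  # -> q = 19
p = q + 26  # -> p = 45
q = q * 3  # -> q = 57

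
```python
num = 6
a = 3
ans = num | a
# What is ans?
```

Trace (tracking ans):
num = 6  # -> num = 6
a = 3  # -> a = 3
ans = num | a  # -> ans = 7

Answer: 7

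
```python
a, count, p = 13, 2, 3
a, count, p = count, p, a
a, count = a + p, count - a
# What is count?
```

Trace (tracking count):
a, count, p = (13, 2, 3)  # -> a = 13, count = 2, p = 3
a, count, p = (count, p, a)  # -> a = 2, count = 3, p = 13
a, count = (a + p, count - a)  # -> a = 15, count = 1

Answer: 1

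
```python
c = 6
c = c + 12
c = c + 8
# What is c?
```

Answer: 26

Derivation:
Trace (tracking c):
c = 6  # -> c = 6
c = c + 12  # -> c = 18
c = c + 8  # -> c = 26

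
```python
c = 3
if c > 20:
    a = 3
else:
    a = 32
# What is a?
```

Trace (tracking a):
c = 3  # -> c = 3
if c > 20:  # condition is False
else:
    a = 32  # -> a = 32

Answer: 32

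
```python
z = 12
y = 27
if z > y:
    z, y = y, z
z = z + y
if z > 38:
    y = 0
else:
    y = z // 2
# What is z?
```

Answer: 39

Derivation:
Trace (tracking z):
z = 12  # -> z = 12
y = 27  # -> y = 27
if z > y:  # condition is False
z = z + y  # -> z = 39
if z > 38:  # condition is True
    y = 0  # -> y = 0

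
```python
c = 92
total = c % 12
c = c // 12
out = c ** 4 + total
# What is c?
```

Trace (tracking c):
c = 92  # -> c = 92
total = c % 12  # -> total = 8
c = c // 12  # -> c = 7
out = c ** 4 + total  # -> out = 2409

Answer: 7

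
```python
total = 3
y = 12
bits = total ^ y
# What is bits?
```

Answer: 15

Derivation:
Trace (tracking bits):
total = 3  # -> total = 3
y = 12  # -> y = 12
bits = total ^ y  # -> bits = 15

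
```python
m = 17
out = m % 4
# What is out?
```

Answer: 1

Derivation:
Trace (tracking out):
m = 17  # -> m = 17
out = m % 4  # -> out = 1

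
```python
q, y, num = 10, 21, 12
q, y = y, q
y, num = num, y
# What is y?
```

Answer: 12

Derivation:
Trace (tracking y):
q, y, num = (10, 21, 12)  # -> q = 10, y = 21, num = 12
q, y = (y, q)  # -> q = 21, y = 10
y, num = (num, y)  # -> y = 12, num = 10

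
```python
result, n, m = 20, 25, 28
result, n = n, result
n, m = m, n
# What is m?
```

Answer: 20

Derivation:
Trace (tracking m):
result, n, m = (20, 25, 28)  # -> result = 20, n = 25, m = 28
result, n = (n, result)  # -> result = 25, n = 20
n, m = (m, n)  # -> n = 28, m = 20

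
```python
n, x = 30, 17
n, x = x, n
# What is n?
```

Trace (tracking n):
n, x = (30, 17)  # -> n = 30, x = 17
n, x = (x, n)  # -> n = 17, x = 30

Answer: 17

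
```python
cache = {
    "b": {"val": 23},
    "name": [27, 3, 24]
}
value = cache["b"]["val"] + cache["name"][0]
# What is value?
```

Trace (tracking value):
cache = {'b': {'val': 23}, 'name': [27, 3, 24]}  # -> cache = {'b': {'val': 23}, 'name': [27, 3, 24]}
value = cache['b']['val'] + cache['name'][0]  # -> value = 50

Answer: 50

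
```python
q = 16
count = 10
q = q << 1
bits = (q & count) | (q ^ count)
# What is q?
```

Trace (tracking q):
q = 16  # -> q = 16
count = 10  # -> count = 10
q = q << 1  # -> q = 32
bits = q & count | q ^ count  # -> bits = 42

Answer: 32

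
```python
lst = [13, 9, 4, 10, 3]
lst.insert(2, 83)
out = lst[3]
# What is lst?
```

Answer: [13, 9, 83, 4, 10, 3]

Derivation:
Trace (tracking lst):
lst = [13, 9, 4, 10, 3]  # -> lst = [13, 9, 4, 10, 3]
lst.insert(2, 83)  # -> lst = [13, 9, 83, 4, 10, 3]
out = lst[3]  # -> out = 4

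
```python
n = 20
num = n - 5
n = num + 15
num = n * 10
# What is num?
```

Trace (tracking num):
n = 20  # -> n = 20
num = n - 5  # -> num = 15
n = num + 15  # -> n = 30
num = n * 10  # -> num = 300

Answer: 300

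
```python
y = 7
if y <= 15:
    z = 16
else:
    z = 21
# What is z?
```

Trace (tracking z):
y = 7  # -> y = 7
if y <= 15:  # condition is True
    z = 16  # -> z = 16

Answer: 16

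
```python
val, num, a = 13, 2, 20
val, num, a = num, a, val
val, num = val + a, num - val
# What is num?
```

Answer: 18

Derivation:
Trace (tracking num):
val, num, a = (13, 2, 20)  # -> val = 13, num = 2, a = 20
val, num, a = (num, a, val)  # -> val = 2, num = 20, a = 13
val, num = (val + a, num - val)  # -> val = 15, num = 18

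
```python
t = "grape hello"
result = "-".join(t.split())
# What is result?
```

Answer: 'grape-hello'

Derivation:
Trace (tracking result):
t = 'grape hello'  # -> t = 'grape hello'
result = '-'.join(t.split())  # -> result = 'grape-hello'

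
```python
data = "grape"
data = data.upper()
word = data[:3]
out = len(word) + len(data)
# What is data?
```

Trace (tracking data):
data = 'grape'  # -> data = 'grape'
data = data.upper()  # -> data = 'GRAPE'
word = data[:3]  # -> word = 'GRA'
out = len(word) + len(data)  # -> out = 8

Answer: 'GRAPE'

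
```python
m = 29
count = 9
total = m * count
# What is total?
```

Answer: 261

Derivation:
Trace (tracking total):
m = 29  # -> m = 29
count = 9  # -> count = 9
total = m * count  # -> total = 261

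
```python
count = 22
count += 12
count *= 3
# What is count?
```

Answer: 102

Derivation:
Trace (tracking count):
count = 22  # -> count = 22
count += 12  # -> count = 34
count *= 3  # -> count = 102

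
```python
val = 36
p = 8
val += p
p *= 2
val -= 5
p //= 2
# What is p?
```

Answer: 8

Derivation:
Trace (tracking p):
val = 36  # -> val = 36
p = 8  # -> p = 8
val += p  # -> val = 44
p *= 2  # -> p = 16
val -= 5  # -> val = 39
p //= 2  # -> p = 8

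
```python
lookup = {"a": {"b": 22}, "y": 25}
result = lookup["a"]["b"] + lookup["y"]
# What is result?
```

Answer: 47

Derivation:
Trace (tracking result):
lookup = {'a': {'b': 22}, 'y': 25}  # -> lookup = {'a': {'b': 22}, 'y': 25}
result = lookup['a']['b'] + lookup['y']  # -> result = 47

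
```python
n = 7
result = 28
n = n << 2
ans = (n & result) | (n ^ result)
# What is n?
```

Answer: 28

Derivation:
Trace (tracking n):
n = 7  # -> n = 7
result = 28  # -> result = 28
n = n << 2  # -> n = 28
ans = n & result | n ^ result  # -> ans = 28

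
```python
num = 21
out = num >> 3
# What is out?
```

Trace (tracking out):
num = 21  # -> num = 21
out = num >> 3  # -> out = 2

Answer: 2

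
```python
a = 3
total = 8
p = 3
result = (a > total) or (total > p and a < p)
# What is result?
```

Trace (tracking result):
a = 3  # -> a = 3
total = 8  # -> total = 8
p = 3  # -> p = 3
result = a > total or (total > p and a < p)  # -> result = False

Answer: False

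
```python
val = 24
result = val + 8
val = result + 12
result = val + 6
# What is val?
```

Trace (tracking val):
val = 24  # -> val = 24
result = val + 8  # -> result = 32
val = result + 12  # -> val = 44
result = val + 6  # -> result = 50

Answer: 44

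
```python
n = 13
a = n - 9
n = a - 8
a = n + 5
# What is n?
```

Trace (tracking n):
n = 13  # -> n = 13
a = n - 9  # -> a = 4
n = a - 8  # -> n = -4
a = n + 5  # -> a = 1

Answer: -4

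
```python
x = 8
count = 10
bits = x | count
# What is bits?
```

Answer: 10

Derivation:
Trace (tracking bits):
x = 8  # -> x = 8
count = 10  # -> count = 10
bits = x | count  # -> bits = 10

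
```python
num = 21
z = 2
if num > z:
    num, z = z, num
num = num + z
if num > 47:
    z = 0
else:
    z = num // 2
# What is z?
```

Trace (tracking z):
num = 21  # -> num = 21
z = 2  # -> z = 2
if num > z:  # condition is True
    num, z = (z, num)  # -> num = 2, z = 21
num = num + z  # -> num = 23
if num > 47:  # condition is False
else:
    z = num // 2  # -> z = 11

Answer: 11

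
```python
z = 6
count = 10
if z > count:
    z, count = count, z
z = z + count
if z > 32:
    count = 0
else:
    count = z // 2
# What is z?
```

Answer: 16

Derivation:
Trace (tracking z):
z = 6  # -> z = 6
count = 10  # -> count = 10
if z > count:  # condition is False
z = z + count  # -> z = 16
if z > 32:  # condition is False
else:
    count = z // 2  # -> count = 8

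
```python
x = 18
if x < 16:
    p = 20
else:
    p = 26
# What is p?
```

Trace (tracking p):
x = 18  # -> x = 18
if x < 16:  # condition is False
else:
    p = 26  # -> p = 26

Answer: 26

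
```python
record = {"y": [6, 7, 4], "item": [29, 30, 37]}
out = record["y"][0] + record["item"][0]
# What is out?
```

Trace (tracking out):
record = {'y': [6, 7, 4], 'item': [29, 30, 37]}  # -> record = {'y': [6, 7, 4], 'item': [29, 30, 37]}
out = record['y'][0] + record['item'][0]  # -> out = 35

Answer: 35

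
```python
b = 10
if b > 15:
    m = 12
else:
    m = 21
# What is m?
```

Trace (tracking m):
b = 10  # -> b = 10
if b > 15:  # condition is False
else:
    m = 21  # -> m = 21

Answer: 21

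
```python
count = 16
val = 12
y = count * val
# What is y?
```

Trace (tracking y):
count = 16  # -> count = 16
val = 12  # -> val = 12
y = count * val  # -> y = 192

Answer: 192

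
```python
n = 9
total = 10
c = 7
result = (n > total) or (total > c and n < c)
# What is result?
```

Answer: False

Derivation:
Trace (tracking result):
n = 9  # -> n = 9
total = 10  # -> total = 10
c = 7  # -> c = 7
result = n > total or (total > c and n < c)  # -> result = False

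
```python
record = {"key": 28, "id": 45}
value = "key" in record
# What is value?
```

Trace (tracking value):
record = {'key': 28, 'id': 45}  # -> record = {'key': 28, 'id': 45}
value = 'key' in record  # -> value = True

Answer: True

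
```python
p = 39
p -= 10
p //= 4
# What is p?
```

Trace (tracking p):
p = 39  # -> p = 39
p -= 10  # -> p = 29
p //= 4  # -> p = 7

Answer: 7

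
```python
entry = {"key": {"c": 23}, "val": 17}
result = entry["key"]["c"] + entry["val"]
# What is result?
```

Answer: 40

Derivation:
Trace (tracking result):
entry = {'key': {'c': 23}, 'val': 17}  # -> entry = {'key': {'c': 23}, 'val': 17}
result = entry['key']['c'] + entry['val']  # -> result = 40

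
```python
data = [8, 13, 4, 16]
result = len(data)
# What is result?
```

Answer: 4

Derivation:
Trace (tracking result):
data = [8, 13, 4, 16]  # -> data = [8, 13, 4, 16]
result = len(data)  # -> result = 4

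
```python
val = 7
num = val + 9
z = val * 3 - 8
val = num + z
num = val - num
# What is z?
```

Trace (tracking z):
val = 7  # -> val = 7
num = val + 9  # -> num = 16
z = val * 3 - 8  # -> z = 13
val = num + z  # -> val = 29
num = val - num  # -> num = 13

Answer: 13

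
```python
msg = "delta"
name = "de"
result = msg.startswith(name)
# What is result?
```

Trace (tracking result):
msg = 'delta'  # -> msg = 'delta'
name = 'de'  # -> name = 'de'
result = msg.startswith(name)  # -> result = True

Answer: True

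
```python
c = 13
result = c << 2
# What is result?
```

Answer: 52

Derivation:
Trace (tracking result):
c = 13  # -> c = 13
result = c << 2  # -> result = 52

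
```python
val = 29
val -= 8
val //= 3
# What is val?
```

Trace (tracking val):
val = 29  # -> val = 29
val -= 8  # -> val = 21
val //= 3  # -> val = 7

Answer: 7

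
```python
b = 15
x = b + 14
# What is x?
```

Answer: 29

Derivation:
Trace (tracking x):
b = 15  # -> b = 15
x = b + 14  # -> x = 29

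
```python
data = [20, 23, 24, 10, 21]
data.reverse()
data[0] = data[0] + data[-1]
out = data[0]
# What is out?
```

Trace (tracking out):
data = [20, 23, 24, 10, 21]  # -> data = [20, 23, 24, 10, 21]
data.reverse()  # -> data = [21, 10, 24, 23, 20]
data[0] = data[0] + data[-1]  # -> data = [41, 10, 24, 23, 20]
out = data[0]  # -> out = 41

Answer: 41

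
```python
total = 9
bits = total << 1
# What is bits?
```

Trace (tracking bits):
total = 9  # -> total = 9
bits = total << 1  # -> bits = 18

Answer: 18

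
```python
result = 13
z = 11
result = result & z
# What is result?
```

Answer: 9

Derivation:
Trace (tracking result):
result = 13  # -> result = 13
z = 11  # -> z = 11
result = result & z  # -> result = 9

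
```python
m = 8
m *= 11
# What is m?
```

Trace (tracking m):
m = 8  # -> m = 8
m *= 11  # -> m = 88

Answer: 88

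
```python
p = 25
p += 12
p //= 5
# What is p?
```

Answer: 7

Derivation:
Trace (tracking p):
p = 25  # -> p = 25
p += 12  # -> p = 37
p //= 5  # -> p = 7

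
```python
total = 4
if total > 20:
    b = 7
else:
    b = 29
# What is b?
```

Trace (tracking b):
total = 4  # -> total = 4
if total > 20:  # condition is False
else:
    b = 29  # -> b = 29

Answer: 29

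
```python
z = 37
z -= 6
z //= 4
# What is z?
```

Trace (tracking z):
z = 37  # -> z = 37
z -= 6  # -> z = 31
z //= 4  # -> z = 7

Answer: 7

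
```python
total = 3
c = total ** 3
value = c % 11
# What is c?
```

Trace (tracking c):
total = 3  # -> total = 3
c = total ** 3  # -> c = 27
value = c % 11  # -> value = 5

Answer: 27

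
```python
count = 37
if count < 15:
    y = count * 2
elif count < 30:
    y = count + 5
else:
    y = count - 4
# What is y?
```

Answer: 33

Derivation:
Trace (tracking y):
count = 37  # -> count = 37
if count < 15:  # condition is False
elif count < 30:  # condition is False
else:
    y = count - 4  # -> y = 33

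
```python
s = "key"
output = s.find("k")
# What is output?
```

Answer: 0

Derivation:
Trace (tracking output):
s = 'key'  # -> s = 'key'
output = s.find('k')  # -> output = 0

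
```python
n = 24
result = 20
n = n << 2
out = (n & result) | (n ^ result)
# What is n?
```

Answer: 96

Derivation:
Trace (tracking n):
n = 24  # -> n = 24
result = 20  # -> result = 20
n = n << 2  # -> n = 96
out = n & result | n ^ result  # -> out = 116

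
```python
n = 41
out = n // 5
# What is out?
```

Answer: 8

Derivation:
Trace (tracking out):
n = 41  # -> n = 41
out = n // 5  # -> out = 8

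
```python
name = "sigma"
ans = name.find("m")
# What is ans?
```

Answer: 3

Derivation:
Trace (tracking ans):
name = 'sigma'  # -> name = 'sigma'
ans = name.find('m')  # -> ans = 3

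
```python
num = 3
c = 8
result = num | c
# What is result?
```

Answer: 11

Derivation:
Trace (tracking result):
num = 3  # -> num = 3
c = 8  # -> c = 8
result = num | c  # -> result = 11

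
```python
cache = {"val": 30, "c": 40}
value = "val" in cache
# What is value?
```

Trace (tracking value):
cache = {'val': 30, 'c': 40}  # -> cache = {'val': 30, 'c': 40}
value = 'val' in cache  # -> value = True

Answer: True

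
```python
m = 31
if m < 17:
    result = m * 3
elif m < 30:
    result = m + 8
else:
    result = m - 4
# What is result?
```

Answer: 27

Derivation:
Trace (tracking result):
m = 31  # -> m = 31
if m < 17:  # condition is False
elif m < 30:  # condition is False
else:
    result = m - 4  # -> result = 27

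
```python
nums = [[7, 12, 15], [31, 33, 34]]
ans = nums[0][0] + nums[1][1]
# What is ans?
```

Answer: 40

Derivation:
Trace (tracking ans):
nums = [[7, 12, 15], [31, 33, 34]]  # -> nums = [[7, 12, 15], [31, 33, 34]]
ans = nums[0][0] + nums[1][1]  # -> ans = 40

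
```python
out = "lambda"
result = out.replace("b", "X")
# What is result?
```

Answer: 'lamXda'

Derivation:
Trace (tracking result):
out = 'lambda'  # -> out = 'lambda'
result = out.replace('b', 'X')  # -> result = 'lamXda'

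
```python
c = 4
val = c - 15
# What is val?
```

Answer: -11

Derivation:
Trace (tracking val):
c = 4  # -> c = 4
val = c - 15  # -> val = -11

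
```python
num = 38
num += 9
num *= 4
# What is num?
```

Trace (tracking num):
num = 38  # -> num = 38
num += 9  # -> num = 47
num *= 4  # -> num = 188

Answer: 188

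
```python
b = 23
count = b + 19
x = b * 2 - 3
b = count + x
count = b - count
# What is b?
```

Answer: 85

Derivation:
Trace (tracking b):
b = 23  # -> b = 23
count = b + 19  # -> count = 42
x = b * 2 - 3  # -> x = 43
b = count + x  # -> b = 85
count = b - count  # -> count = 43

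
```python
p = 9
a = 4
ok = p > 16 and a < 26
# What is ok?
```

Answer: False

Derivation:
Trace (tracking ok):
p = 9  # -> p = 9
a = 4  # -> a = 4
ok = p > 16 and a < 26  # -> ok = False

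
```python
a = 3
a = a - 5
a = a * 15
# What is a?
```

Answer: -30

Derivation:
Trace (tracking a):
a = 3  # -> a = 3
a = a - 5  # -> a = -2
a = a * 15  # -> a = -30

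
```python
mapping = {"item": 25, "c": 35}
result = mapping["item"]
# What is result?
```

Trace (tracking result):
mapping = {'item': 25, 'c': 35}  # -> mapping = {'item': 25, 'c': 35}
result = mapping['item']  # -> result = 25

Answer: 25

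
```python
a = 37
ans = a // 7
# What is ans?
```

Answer: 5

Derivation:
Trace (tracking ans):
a = 37  # -> a = 37
ans = a // 7  # -> ans = 5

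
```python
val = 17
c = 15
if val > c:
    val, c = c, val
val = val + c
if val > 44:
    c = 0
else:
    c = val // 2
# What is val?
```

Answer: 32

Derivation:
Trace (tracking val):
val = 17  # -> val = 17
c = 15  # -> c = 15
if val > c:  # condition is True
    val, c = (c, val)  # -> val = 15, c = 17
val = val + c  # -> val = 32
if val > 44:  # condition is False
else:
    c = val // 2  # -> c = 16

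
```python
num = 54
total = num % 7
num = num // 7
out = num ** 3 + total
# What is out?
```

Trace (tracking out):
num = 54  # -> num = 54
total = num % 7  # -> total = 5
num = num // 7  # -> num = 7
out = num ** 3 + total  # -> out = 348

Answer: 348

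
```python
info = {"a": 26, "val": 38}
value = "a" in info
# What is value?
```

Trace (tracking value):
info = {'a': 26, 'val': 38}  # -> info = {'a': 26, 'val': 38}
value = 'a' in info  # -> value = True

Answer: True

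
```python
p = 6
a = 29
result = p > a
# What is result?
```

Answer: False

Derivation:
Trace (tracking result):
p = 6  # -> p = 6
a = 29  # -> a = 29
result = p > a  # -> result = False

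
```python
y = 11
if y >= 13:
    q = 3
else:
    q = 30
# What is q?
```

Answer: 30

Derivation:
Trace (tracking q):
y = 11  # -> y = 11
if y >= 13:  # condition is False
else:
    q = 30  # -> q = 30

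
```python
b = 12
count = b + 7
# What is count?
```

Answer: 19

Derivation:
Trace (tracking count):
b = 12  # -> b = 12
count = b + 7  # -> count = 19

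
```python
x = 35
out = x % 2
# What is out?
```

Trace (tracking out):
x = 35  # -> x = 35
out = x % 2  # -> out = 1

Answer: 1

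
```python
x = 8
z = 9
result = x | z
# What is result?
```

Trace (tracking result):
x = 8  # -> x = 8
z = 9  # -> z = 9
result = x | z  # -> result = 9

Answer: 9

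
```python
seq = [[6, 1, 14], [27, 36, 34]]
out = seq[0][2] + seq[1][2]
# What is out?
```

Trace (tracking out):
seq = [[6, 1, 14], [27, 36, 34]]  # -> seq = [[6, 1, 14], [27, 36, 34]]
out = seq[0][2] + seq[1][2]  # -> out = 48

Answer: 48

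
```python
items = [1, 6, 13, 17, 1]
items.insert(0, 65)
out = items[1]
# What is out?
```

Answer: 1

Derivation:
Trace (tracking out):
items = [1, 6, 13, 17, 1]  # -> items = [1, 6, 13, 17, 1]
items.insert(0, 65)  # -> items = [65, 1, 6, 13, 17, 1]
out = items[1]  # -> out = 1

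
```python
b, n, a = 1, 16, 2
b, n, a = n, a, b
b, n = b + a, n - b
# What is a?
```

Trace (tracking a):
b, n, a = (1, 16, 2)  # -> b = 1, n = 16, a = 2
b, n, a = (n, a, b)  # -> b = 16, n = 2, a = 1
b, n = (b + a, n - b)  # -> b = 17, n = -14

Answer: 1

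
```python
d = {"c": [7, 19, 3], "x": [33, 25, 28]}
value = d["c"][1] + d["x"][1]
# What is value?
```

Answer: 44

Derivation:
Trace (tracking value):
d = {'c': [7, 19, 3], 'x': [33, 25, 28]}  # -> d = {'c': [7, 19, 3], 'x': [33, 25, 28]}
value = d['c'][1] + d['x'][1]  # -> value = 44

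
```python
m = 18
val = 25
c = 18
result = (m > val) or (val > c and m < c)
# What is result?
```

Answer: False

Derivation:
Trace (tracking result):
m = 18  # -> m = 18
val = 25  # -> val = 25
c = 18  # -> c = 18
result = m > val or (val > c and m < c)  # -> result = False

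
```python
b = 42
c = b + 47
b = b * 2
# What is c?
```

Answer: 89

Derivation:
Trace (tracking c):
b = 42  # -> b = 42
c = b + 47  # -> c = 89
b = b * 2  # -> b = 84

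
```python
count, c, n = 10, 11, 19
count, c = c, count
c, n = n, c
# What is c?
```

Trace (tracking c):
count, c, n = (10, 11, 19)  # -> count = 10, c = 11, n = 19
count, c = (c, count)  # -> count = 11, c = 10
c, n = (n, c)  # -> c = 19, n = 10

Answer: 19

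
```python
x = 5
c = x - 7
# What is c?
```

Trace (tracking c):
x = 5  # -> x = 5
c = x - 7  # -> c = -2

Answer: -2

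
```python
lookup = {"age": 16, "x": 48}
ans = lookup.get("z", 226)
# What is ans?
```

Trace (tracking ans):
lookup = {'age': 16, 'x': 48}  # -> lookup = {'age': 16, 'x': 48}
ans = lookup.get('z', 226)  # -> ans = 226

Answer: 226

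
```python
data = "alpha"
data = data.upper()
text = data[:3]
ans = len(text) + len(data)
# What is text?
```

Trace (tracking text):
data = 'alpha'  # -> data = 'alpha'
data = data.upper()  # -> data = 'ALPHA'
text = data[:3]  # -> text = 'ALP'
ans = len(text) + len(data)  # -> ans = 8

Answer: 'ALP'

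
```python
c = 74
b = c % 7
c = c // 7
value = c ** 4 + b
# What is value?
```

Trace (tracking value):
c = 74  # -> c = 74
b = c % 7  # -> b = 4
c = c // 7  # -> c = 10
value = c ** 4 + b  # -> value = 10004

Answer: 10004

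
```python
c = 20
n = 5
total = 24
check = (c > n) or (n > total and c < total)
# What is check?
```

Trace (tracking check):
c = 20  # -> c = 20
n = 5  # -> n = 5
total = 24  # -> total = 24
check = c > n or (n > total and c < total)  # -> check = True

Answer: True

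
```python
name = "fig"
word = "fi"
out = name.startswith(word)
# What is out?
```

Answer: True

Derivation:
Trace (tracking out):
name = 'fig'  # -> name = 'fig'
word = 'fi'  # -> word = 'fi'
out = name.startswith(word)  # -> out = True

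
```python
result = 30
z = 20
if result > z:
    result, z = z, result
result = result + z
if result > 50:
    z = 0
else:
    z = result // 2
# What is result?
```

Trace (tracking result):
result = 30  # -> result = 30
z = 20  # -> z = 20
if result > z:  # condition is True
    result, z = (z, result)  # -> result = 20, z = 30
result = result + z  # -> result = 50
if result > 50:  # condition is False
else:
    z = result // 2  # -> z = 25

Answer: 50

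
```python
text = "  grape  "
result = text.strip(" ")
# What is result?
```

Answer: 'grape'

Derivation:
Trace (tracking result):
text = '  grape  '  # -> text = '  grape  '
result = text.strip(' ')  # -> result = 'grape'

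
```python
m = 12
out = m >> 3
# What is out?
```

Answer: 1

Derivation:
Trace (tracking out):
m = 12  # -> m = 12
out = m >> 3  # -> out = 1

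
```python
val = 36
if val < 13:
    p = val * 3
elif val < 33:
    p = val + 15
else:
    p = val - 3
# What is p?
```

Trace (tracking p):
val = 36  # -> val = 36
if val < 13:  # condition is False
elif val < 33:  # condition is False
else:
    p = val - 3  # -> p = 33

Answer: 33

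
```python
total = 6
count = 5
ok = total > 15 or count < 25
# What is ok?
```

Trace (tracking ok):
total = 6  # -> total = 6
count = 5  # -> count = 5
ok = total > 15 or count < 25  # -> ok = True

Answer: True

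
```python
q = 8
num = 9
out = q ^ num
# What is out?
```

Trace (tracking out):
q = 8  # -> q = 8
num = 9  # -> num = 9
out = q ^ num  # -> out = 1

Answer: 1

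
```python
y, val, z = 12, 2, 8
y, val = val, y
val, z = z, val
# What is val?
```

Trace (tracking val):
y, val, z = (12, 2, 8)  # -> y = 12, val = 2, z = 8
y, val = (val, y)  # -> y = 2, val = 12
val, z = (z, val)  # -> val = 8, z = 12

Answer: 8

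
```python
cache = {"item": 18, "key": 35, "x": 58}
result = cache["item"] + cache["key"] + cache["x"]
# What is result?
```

Answer: 111

Derivation:
Trace (tracking result):
cache = {'item': 18, 'key': 35, 'x': 58}  # -> cache = {'item': 18, 'key': 35, 'x': 58}
result = cache['item'] + cache['key'] + cache['x']  # -> result = 111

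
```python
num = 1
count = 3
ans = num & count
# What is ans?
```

Trace (tracking ans):
num = 1  # -> num = 1
count = 3  # -> count = 3
ans = num & count  # -> ans = 1

Answer: 1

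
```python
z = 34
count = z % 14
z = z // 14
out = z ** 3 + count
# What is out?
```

Answer: 14

Derivation:
Trace (tracking out):
z = 34  # -> z = 34
count = z % 14  # -> count = 6
z = z // 14  # -> z = 2
out = z ** 3 + count  # -> out = 14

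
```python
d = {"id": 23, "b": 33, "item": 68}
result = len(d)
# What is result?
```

Answer: 3

Derivation:
Trace (tracking result):
d = {'id': 23, 'b': 33, 'item': 68}  # -> d = {'id': 23, 'b': 33, 'item': 68}
result = len(d)  # -> result = 3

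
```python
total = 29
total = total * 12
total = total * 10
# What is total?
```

Trace (tracking total):
total = 29  # -> total = 29
total = total * 12  # -> total = 348
total = total * 10  # -> total = 3480

Answer: 3480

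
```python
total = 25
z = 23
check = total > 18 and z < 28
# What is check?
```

Trace (tracking check):
total = 25  # -> total = 25
z = 23  # -> z = 23
check = total > 18 and z < 28  # -> check = True

Answer: True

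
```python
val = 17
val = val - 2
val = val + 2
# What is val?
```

Answer: 17

Derivation:
Trace (tracking val):
val = 17  # -> val = 17
val = val - 2  # -> val = 15
val = val + 2  # -> val = 17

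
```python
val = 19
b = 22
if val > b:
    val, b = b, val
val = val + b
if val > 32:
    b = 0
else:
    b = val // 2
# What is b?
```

Answer: 0

Derivation:
Trace (tracking b):
val = 19  # -> val = 19
b = 22  # -> b = 22
if val > b:  # condition is False
val = val + b  # -> val = 41
if val > 32:  # condition is True
    b = 0  # -> b = 0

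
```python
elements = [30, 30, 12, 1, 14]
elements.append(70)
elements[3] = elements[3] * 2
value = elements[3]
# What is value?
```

Answer: 2

Derivation:
Trace (tracking value):
elements = [30, 30, 12, 1, 14]  # -> elements = [30, 30, 12, 1, 14]
elements.append(70)  # -> elements = [30, 30, 12, 1, 14, 70]
elements[3] = elements[3] * 2  # -> elements = [30, 30, 12, 2, 14, 70]
value = elements[3]  # -> value = 2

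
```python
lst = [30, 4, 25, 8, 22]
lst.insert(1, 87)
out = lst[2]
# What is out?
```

Trace (tracking out):
lst = [30, 4, 25, 8, 22]  # -> lst = [30, 4, 25, 8, 22]
lst.insert(1, 87)  # -> lst = [30, 87, 4, 25, 8, 22]
out = lst[2]  # -> out = 4

Answer: 4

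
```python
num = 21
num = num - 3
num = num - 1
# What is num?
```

Answer: 17

Derivation:
Trace (tracking num):
num = 21  # -> num = 21
num = num - 3  # -> num = 18
num = num - 1  # -> num = 17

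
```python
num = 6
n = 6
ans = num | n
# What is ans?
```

Trace (tracking ans):
num = 6  # -> num = 6
n = 6  # -> n = 6
ans = num | n  # -> ans = 6

Answer: 6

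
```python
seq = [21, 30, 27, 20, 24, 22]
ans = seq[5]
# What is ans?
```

Trace (tracking ans):
seq = [21, 30, 27, 20, 24, 22]  # -> seq = [21, 30, 27, 20, 24, 22]
ans = seq[5]  # -> ans = 22

Answer: 22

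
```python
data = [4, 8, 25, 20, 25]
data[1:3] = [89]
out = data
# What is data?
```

Answer: [4, 89, 20, 25]

Derivation:
Trace (tracking data):
data = [4, 8, 25, 20, 25]  # -> data = [4, 8, 25, 20, 25]
data[1:3] = [89]  # -> data = [4, 89, 20, 25]
out = data  # -> out = [4, 89, 20, 25]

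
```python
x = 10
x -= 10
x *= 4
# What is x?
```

Answer: 0

Derivation:
Trace (tracking x):
x = 10  # -> x = 10
x -= 10  # -> x = 0
x *= 4  # -> x = 0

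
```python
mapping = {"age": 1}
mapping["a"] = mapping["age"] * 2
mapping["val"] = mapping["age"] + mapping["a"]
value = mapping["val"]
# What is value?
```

Answer: 3

Derivation:
Trace (tracking value):
mapping = {'age': 1}  # -> mapping = {'age': 1}
mapping['a'] = mapping['age'] * 2  # -> mapping = {'age': 1, 'a': 2}
mapping['val'] = mapping['age'] + mapping['a']  # -> mapping = {'age': 1, 'a': 2, 'val': 3}
value = mapping['val']  # -> value = 3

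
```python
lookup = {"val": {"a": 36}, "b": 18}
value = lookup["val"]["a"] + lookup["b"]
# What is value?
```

Answer: 54

Derivation:
Trace (tracking value):
lookup = {'val': {'a': 36}, 'b': 18}  # -> lookup = {'val': {'a': 36}, 'b': 18}
value = lookup['val']['a'] + lookup['b']  # -> value = 54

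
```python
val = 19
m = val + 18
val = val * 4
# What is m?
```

Answer: 37

Derivation:
Trace (tracking m):
val = 19  # -> val = 19
m = val + 18  # -> m = 37
val = val * 4  # -> val = 76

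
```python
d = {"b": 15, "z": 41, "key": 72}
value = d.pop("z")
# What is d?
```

Trace (tracking d):
d = {'b': 15, 'z': 41, 'key': 72}  # -> d = {'b': 15, 'z': 41, 'key': 72}
value = d.pop('z')  # -> value = 41

Answer: {'b': 15, 'key': 72}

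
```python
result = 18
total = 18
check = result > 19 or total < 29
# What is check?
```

Trace (tracking check):
result = 18  # -> result = 18
total = 18  # -> total = 18
check = result > 19 or total < 29  # -> check = True

Answer: True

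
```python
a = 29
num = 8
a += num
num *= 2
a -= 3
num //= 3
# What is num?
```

Answer: 5

Derivation:
Trace (tracking num):
a = 29  # -> a = 29
num = 8  # -> num = 8
a += num  # -> a = 37
num *= 2  # -> num = 16
a -= 3  # -> a = 34
num //= 3  # -> num = 5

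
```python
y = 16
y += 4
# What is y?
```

Answer: 20

Derivation:
Trace (tracking y):
y = 16  # -> y = 16
y += 4  # -> y = 20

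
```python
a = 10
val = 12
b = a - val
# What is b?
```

Trace (tracking b):
a = 10  # -> a = 10
val = 12  # -> val = 12
b = a - val  # -> b = -2

Answer: -2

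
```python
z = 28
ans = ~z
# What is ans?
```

Trace (tracking ans):
z = 28  # -> z = 28
ans = ~z  # -> ans = -29

Answer: -29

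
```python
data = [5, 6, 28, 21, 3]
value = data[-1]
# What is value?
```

Trace (tracking value):
data = [5, 6, 28, 21, 3]  # -> data = [5, 6, 28, 21, 3]
value = data[-1]  # -> value = 3

Answer: 3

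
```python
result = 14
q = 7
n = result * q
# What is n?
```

Answer: 98

Derivation:
Trace (tracking n):
result = 14  # -> result = 14
q = 7  # -> q = 7
n = result * q  # -> n = 98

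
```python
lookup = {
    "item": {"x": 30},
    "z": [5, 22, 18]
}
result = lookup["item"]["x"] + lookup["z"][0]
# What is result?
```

Trace (tracking result):
lookup = {'item': {'x': 30}, 'z': [5, 22, 18]}  # -> lookup = {'item': {'x': 30}, 'z': [5, 22, 18]}
result = lookup['item']['x'] + lookup['z'][0]  # -> result = 35

Answer: 35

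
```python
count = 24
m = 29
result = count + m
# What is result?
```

Answer: 53

Derivation:
Trace (tracking result):
count = 24  # -> count = 24
m = 29  # -> m = 29
result = count + m  # -> result = 53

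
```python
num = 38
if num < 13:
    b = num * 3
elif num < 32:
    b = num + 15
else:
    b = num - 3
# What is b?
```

Answer: 35

Derivation:
Trace (tracking b):
num = 38  # -> num = 38
if num < 13:  # condition is False
elif num < 32:  # condition is False
else:
    b = num - 3  # -> b = 35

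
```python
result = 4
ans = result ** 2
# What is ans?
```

Trace (tracking ans):
result = 4  # -> result = 4
ans = result ** 2  # -> ans = 16

Answer: 16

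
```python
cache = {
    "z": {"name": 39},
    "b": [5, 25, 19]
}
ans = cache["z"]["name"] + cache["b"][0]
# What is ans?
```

Trace (tracking ans):
cache = {'z': {'name': 39}, 'b': [5, 25, 19]}  # -> cache = {'z': {'name': 39}, 'b': [5, 25, 19]}
ans = cache['z']['name'] + cache['b'][0]  # -> ans = 44

Answer: 44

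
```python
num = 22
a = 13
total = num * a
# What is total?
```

Answer: 286

Derivation:
Trace (tracking total):
num = 22  # -> num = 22
a = 13  # -> a = 13
total = num * a  # -> total = 286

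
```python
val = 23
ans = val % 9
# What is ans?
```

Trace (tracking ans):
val = 23  # -> val = 23
ans = val % 9  # -> ans = 5

Answer: 5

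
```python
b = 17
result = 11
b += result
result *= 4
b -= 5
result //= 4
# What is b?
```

Trace (tracking b):
b = 17  # -> b = 17
result = 11  # -> result = 11
b += result  # -> b = 28
result *= 4  # -> result = 44
b -= 5  # -> b = 23
result //= 4  # -> result = 11

Answer: 23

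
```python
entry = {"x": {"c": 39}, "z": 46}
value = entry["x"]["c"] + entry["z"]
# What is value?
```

Answer: 85

Derivation:
Trace (tracking value):
entry = {'x': {'c': 39}, 'z': 46}  # -> entry = {'x': {'c': 39}, 'z': 46}
value = entry['x']['c'] + entry['z']  # -> value = 85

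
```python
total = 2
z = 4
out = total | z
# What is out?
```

Trace (tracking out):
total = 2  # -> total = 2
z = 4  # -> z = 4
out = total | z  # -> out = 6

Answer: 6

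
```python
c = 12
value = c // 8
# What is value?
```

Answer: 1

Derivation:
Trace (tracking value):
c = 12  # -> c = 12
value = c // 8  # -> value = 1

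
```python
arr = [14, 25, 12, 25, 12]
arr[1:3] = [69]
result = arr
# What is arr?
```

Trace (tracking arr):
arr = [14, 25, 12, 25, 12]  # -> arr = [14, 25, 12, 25, 12]
arr[1:3] = [69]  # -> arr = [14, 69, 25, 12]
result = arr  # -> result = [14, 69, 25, 12]

Answer: [14, 69, 25, 12]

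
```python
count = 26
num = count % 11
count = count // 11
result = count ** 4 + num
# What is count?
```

Answer: 2

Derivation:
Trace (tracking count):
count = 26  # -> count = 26
num = count % 11  # -> num = 4
count = count // 11  # -> count = 2
result = count ** 4 + num  # -> result = 20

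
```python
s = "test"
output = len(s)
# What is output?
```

Trace (tracking output):
s = 'test'  # -> s = 'test'
output = len(s)  # -> output = 4

Answer: 4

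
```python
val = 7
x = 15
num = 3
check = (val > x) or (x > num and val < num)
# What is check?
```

Trace (tracking check):
val = 7  # -> val = 7
x = 15  # -> x = 15
num = 3  # -> num = 3
check = val > x or (x > num and val < num)  # -> check = False

Answer: False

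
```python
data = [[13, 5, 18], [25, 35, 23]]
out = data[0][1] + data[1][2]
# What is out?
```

Answer: 28

Derivation:
Trace (tracking out):
data = [[13, 5, 18], [25, 35, 23]]  # -> data = [[13, 5, 18], [25, 35, 23]]
out = data[0][1] + data[1][2]  # -> out = 28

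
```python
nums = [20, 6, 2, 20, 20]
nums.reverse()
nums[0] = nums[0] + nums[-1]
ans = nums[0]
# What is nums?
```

Answer: [40, 20, 2, 6, 20]

Derivation:
Trace (tracking nums):
nums = [20, 6, 2, 20, 20]  # -> nums = [20, 6, 2, 20, 20]
nums.reverse()  # -> nums = [20, 20, 2, 6, 20]
nums[0] = nums[0] + nums[-1]  # -> nums = [40, 20, 2, 6, 20]
ans = nums[0]  # -> ans = 40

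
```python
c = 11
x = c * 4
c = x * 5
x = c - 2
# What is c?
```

Answer: 220

Derivation:
Trace (tracking c):
c = 11  # -> c = 11
x = c * 4  # -> x = 44
c = x * 5  # -> c = 220
x = c - 2  # -> x = 218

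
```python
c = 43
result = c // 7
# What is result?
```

Answer: 6

Derivation:
Trace (tracking result):
c = 43  # -> c = 43
result = c // 7  # -> result = 6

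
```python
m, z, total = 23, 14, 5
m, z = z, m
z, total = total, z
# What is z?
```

Answer: 5

Derivation:
Trace (tracking z):
m, z, total = (23, 14, 5)  # -> m = 23, z = 14, total = 5
m, z = (z, m)  # -> m = 14, z = 23
z, total = (total, z)  # -> z = 5, total = 23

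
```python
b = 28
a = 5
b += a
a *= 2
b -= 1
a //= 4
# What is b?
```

Trace (tracking b):
b = 28  # -> b = 28
a = 5  # -> a = 5
b += a  # -> b = 33
a *= 2  # -> a = 10
b -= 1  # -> b = 32
a //= 4  # -> a = 2

Answer: 32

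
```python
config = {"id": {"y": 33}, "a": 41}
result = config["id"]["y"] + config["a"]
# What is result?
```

Answer: 74

Derivation:
Trace (tracking result):
config = {'id': {'y': 33}, 'a': 41}  # -> config = {'id': {'y': 33}, 'a': 41}
result = config['id']['y'] + config['a']  # -> result = 74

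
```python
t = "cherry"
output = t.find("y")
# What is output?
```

Trace (tracking output):
t = 'cherry'  # -> t = 'cherry'
output = t.find('y')  # -> output = 5

Answer: 5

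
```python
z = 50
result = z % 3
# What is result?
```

Trace (tracking result):
z = 50  # -> z = 50
result = z % 3  # -> result = 2

Answer: 2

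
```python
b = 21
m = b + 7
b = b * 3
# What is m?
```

Answer: 28

Derivation:
Trace (tracking m):
b = 21  # -> b = 21
m = b + 7  # -> m = 28
b = b * 3  # -> b = 63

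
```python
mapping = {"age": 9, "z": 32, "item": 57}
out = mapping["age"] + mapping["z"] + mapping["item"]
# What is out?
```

Trace (tracking out):
mapping = {'age': 9, 'z': 32, 'item': 57}  # -> mapping = {'age': 9, 'z': 32, 'item': 57}
out = mapping['age'] + mapping['z'] + mapping['item']  # -> out = 98

Answer: 98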